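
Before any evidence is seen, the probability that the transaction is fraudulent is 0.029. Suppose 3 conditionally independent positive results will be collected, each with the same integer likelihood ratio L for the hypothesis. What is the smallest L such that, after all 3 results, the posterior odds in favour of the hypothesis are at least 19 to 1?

Prior odds = 0.029/0.971 = 29/971.
Target odds = 19.
Need L³ ≥ 19 ÷ (29/971) = 18449/29.
8³ = 512 < 18449/29 ≤ 729 = 9³, so L = 9.

9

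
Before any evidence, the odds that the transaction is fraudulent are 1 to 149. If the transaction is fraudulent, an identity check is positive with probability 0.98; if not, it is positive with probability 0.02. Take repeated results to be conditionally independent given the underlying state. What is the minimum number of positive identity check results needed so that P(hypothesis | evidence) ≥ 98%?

Prior odds = 1/149.
Likelihood ratio of a positive = 0.98/0.02 = 49.
Target posterior odds = 0.98/0.02 = 49.
Need (1/149) × 49ⁿ ≥ 49, i.e. 49ⁿ ≥ 7301.
49² = 2401 falls short of 7301 but 49³ = 117649 reaches it, so n = 3.

3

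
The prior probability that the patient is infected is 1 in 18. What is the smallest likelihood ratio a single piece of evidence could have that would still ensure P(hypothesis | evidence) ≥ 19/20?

323

Prior odds = (1/18)/(17/18) = 1/17.
Target odds = 0.95/0.05 = 19.
Required Bayes factor = 19 ÷ (1/17) = 323.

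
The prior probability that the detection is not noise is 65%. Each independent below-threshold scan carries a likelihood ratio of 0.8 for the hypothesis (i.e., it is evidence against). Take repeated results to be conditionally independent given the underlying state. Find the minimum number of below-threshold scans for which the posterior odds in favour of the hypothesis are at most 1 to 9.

Prior odds: 0.65 ÷ 0.35 = 13/7.
Likelihood ratio per below-threshold scan = 0.8.
Target odds = 1/9.
Require 0.8ⁿ ≤ 1/9 ÷ (13/7) = 7/117.
0.8¹² = 16777216/244140625 is still above 7/117 but 0.8¹³ ≈0.0549756 is at or below it, so n = 13.

13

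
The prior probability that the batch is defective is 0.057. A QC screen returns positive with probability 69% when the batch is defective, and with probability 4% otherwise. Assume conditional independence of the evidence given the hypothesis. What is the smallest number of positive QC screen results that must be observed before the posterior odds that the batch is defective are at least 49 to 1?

Prior odds: 0.057 ÷ 0.943 = 57/943.
Likelihood ratio of a positive result = 0.69/0.04 = 17.25.
Target odds = 49.
Require 17.25ⁿ ≥ 49 ÷ (57/943) = 46207/57.
17.25² = 297.5625 falls short of 46207/57 but 17.25³ = 5132.953125 reaches it, so n = 3.

3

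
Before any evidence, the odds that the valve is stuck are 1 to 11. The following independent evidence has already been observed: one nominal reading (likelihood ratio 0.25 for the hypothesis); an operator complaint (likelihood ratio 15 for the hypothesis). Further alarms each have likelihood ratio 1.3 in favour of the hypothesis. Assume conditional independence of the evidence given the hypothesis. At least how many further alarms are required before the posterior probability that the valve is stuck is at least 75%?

9

Prior odds = 1/11.
Combined Bayes factor of the evidence already in hand = 0.25 × 15 = 3.75.
Odds after that evidence = (1/11) × 3.75 = 15/44.
Target odds = 0.75/0.25 = 3.
Need 1.3ⁿ ≥ 3 ÷ (15/44) = 8.8.
1.3⁸ = 815730721/100000000 falls short of 8.8 but 1.3⁹ ≈10.6045 reaches it, so n = 9.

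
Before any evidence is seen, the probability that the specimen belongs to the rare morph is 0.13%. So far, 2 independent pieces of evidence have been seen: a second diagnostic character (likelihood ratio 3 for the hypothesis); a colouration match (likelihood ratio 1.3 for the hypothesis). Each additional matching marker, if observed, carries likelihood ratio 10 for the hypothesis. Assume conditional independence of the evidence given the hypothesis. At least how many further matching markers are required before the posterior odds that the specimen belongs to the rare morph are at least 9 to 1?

4

Prior odds = 0.0013/0.9987 = 13/9987.
Combined Bayes factor of the evidence already in hand = 3 × 1.3 = 3.9.
Odds after that evidence = (13/9987) × 3.9 = 169/33290.
Target odds = 9.
Need 10ⁿ ≥ 9 ÷ (169/33290) = 299610/169.
10³ = 1000 falls short of 299610/169 but 10⁴ = 10000 reaches it, so n = 4.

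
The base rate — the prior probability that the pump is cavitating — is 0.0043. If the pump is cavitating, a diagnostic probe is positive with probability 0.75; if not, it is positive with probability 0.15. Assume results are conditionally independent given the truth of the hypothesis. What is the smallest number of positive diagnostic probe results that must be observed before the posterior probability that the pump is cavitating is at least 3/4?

Prior odds = 0.0043/0.9957 = 43/9957.
Likelihood ratio of a positive = 0.75/0.15 = 5.
Target odds: 0.75 ÷ 0.25 = 3.
Need (43/9957) × 5ⁿ ≥ 3, i.e. 5ⁿ ≥ 29871/43.
5⁴ = 625 falls short of 29871/43 but 5⁵ = 3125 reaches it, so n = 5.

5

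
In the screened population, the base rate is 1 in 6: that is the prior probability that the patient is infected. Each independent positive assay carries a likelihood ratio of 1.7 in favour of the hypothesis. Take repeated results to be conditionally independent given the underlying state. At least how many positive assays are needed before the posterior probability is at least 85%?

7

Prior odds = (1/6)/(5/6) = 0.2.
Likelihood ratio per positive assay = 1.7.
Target odds: 0.85 ÷ 0.15 = 17/3.
Need 0.2 × 1.7ⁿ ≥ 17/3, i.e. 1.7ⁿ ≥ 85/3.
1.7⁶ = 24137569/1000000 falls short of 85/3 but 1.7⁷ = 410338673/10000000 reaches it, so n = 7.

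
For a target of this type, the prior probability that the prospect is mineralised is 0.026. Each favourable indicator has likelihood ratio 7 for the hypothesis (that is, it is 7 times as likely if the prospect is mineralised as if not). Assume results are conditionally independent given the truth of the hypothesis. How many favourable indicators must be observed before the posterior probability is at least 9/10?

Prior odds: 0.026 ÷ 0.974 = 13/487.
Likelihood ratio per favourable indicator = 7.
Target posterior odds = 0.9/0.1 = 9.
Need (13/487) × 7ⁿ ≥ 9, i.e. 7ⁿ ≥ 4383/13.
7² = 49 falls short of 4383/13 but 7³ = 343 reaches it, so n = 3.

3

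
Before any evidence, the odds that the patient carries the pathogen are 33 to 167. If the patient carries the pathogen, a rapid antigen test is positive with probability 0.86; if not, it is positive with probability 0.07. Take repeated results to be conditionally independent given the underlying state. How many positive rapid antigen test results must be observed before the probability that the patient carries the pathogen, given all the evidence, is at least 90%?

Prior odds = 33/167.
Likelihood ratio of a positive = 0.86/0.07 = 86/7.
Target odds: 0.9 ÷ 0.1 = 9.
Need (33/167) × (86/7)ⁿ ≥ 9, i.e. (86/7)ⁿ ≥ 501/11.
(86/7)¹ = 86/7 falls short of 501/11 but (86/7)² = 7396/49 reaches it, so n = 2.

2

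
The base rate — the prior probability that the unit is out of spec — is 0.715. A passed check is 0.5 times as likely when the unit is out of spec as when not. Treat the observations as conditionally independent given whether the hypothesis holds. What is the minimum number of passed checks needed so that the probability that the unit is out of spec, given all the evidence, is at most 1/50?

Prior odds: 0.715 ÷ 0.285 = 143/57.
Likelihood ratio per passed check = 0.5.
Target posterior odds = 0.02/0.98 = 1/49.
Need (143/57) × 0.5ⁿ ≤ 1/49, i.e. 0.5ⁿ ≤ 57/7007.
0.5⁶ = 0.015625 is still above 57/7007 but 0.5⁷ = 0.0078125 is at or below it, so n = 7.

7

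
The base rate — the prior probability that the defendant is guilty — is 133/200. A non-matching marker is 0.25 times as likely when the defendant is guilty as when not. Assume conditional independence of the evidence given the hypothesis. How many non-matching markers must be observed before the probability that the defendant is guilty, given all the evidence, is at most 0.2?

2

Prior odds = 0.665/0.335 = 133/67.
Likelihood ratio per non-matching marker = 0.25.
Target odds: 0.2 ÷ 0.8 = 0.25.
Need (133/67) × 0.25ⁿ ≤ 0.25, i.e. 0.25ⁿ ≤ 67/532.
0.25¹ = 0.25 is still above 67/532 but 0.25² = 0.0625 is at or below it, so n = 2.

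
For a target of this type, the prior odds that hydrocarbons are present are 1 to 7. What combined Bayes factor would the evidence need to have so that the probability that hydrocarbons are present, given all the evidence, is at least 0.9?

Prior odds = 1/7.
Target odds = 0.9/0.1 = 9.
Required Bayes factor = 9 ÷ (1/7) = 63.

63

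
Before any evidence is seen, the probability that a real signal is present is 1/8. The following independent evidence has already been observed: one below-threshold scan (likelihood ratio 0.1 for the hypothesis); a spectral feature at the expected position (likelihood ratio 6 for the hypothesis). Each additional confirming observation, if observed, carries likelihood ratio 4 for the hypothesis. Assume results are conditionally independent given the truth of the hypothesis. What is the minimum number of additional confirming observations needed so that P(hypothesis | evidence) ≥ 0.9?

Prior odds = 0.125/0.875 = 1/7.
Combined Bayes factor of the evidence already in hand = 0.1 × 6 = 0.6.
Odds after that evidence = (1/7) × 0.6 = 3/35.
Target odds = 0.9/0.1 = 9.
Need 4ⁿ ≥ 9 ÷ (3/35) = 105.
4³ = 64 falls short of 105 but 4⁴ = 256 reaches it, so n = 4.

4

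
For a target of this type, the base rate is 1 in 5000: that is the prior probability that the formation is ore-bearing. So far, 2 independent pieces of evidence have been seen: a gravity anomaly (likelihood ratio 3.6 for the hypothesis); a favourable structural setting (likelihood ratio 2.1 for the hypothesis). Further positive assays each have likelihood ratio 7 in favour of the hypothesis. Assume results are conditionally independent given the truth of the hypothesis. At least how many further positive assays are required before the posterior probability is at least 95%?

5

Prior odds = 0.0002/0.9998 = 1/4999.
Combined Bayes factor of the evidence already in hand = 3.6 × 2.1 = 7.56.
Odds after that evidence = (1/4999) × 7.56 = 189/124975.
Target odds = 0.95/0.05 = 19.
Need 7ⁿ ≥ 19 ÷ (189/124975) = 2374525/189.
7⁴ = 2401 falls short of 2374525/189 but 7⁵ = 16807 reaches it, so n = 5.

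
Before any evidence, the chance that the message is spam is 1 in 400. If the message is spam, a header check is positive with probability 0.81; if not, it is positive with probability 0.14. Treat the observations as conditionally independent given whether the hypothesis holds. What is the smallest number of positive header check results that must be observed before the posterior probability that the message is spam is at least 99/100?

7

Prior odds: 0.0025 ÷ 0.9975 = 1/399.
Likelihood ratio of a positive = 0.81/0.14 = 81/14.
Target odds: 0.99 ÷ 0.01 = 99.
Require (81/14)ⁿ ≥ 99 ÷ (1/399) = 39501.
(81/14)⁶ ≈37509.6 falls short of 39501 but (81/14)⁷ ≈217020 reaches it, so n = 7.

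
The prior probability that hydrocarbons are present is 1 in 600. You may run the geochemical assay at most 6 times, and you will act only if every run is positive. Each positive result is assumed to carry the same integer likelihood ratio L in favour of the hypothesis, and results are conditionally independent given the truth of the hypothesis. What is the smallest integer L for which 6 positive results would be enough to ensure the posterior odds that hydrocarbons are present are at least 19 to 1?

5

Prior odds = (1/600)/(599/600) = 1/599.
Target odds = 19.
Need L⁶ ≥ 19 ÷ (1/599) = 11381.
4⁶ = 4096 < 11381 ≤ 15625 = 5⁶, so L = 5.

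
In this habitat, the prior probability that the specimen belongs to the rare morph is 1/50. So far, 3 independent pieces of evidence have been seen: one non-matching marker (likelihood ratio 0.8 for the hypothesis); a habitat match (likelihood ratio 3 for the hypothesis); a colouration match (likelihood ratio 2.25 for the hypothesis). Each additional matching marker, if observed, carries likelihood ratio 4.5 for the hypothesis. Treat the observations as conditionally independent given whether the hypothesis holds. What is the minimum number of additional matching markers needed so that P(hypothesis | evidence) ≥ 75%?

Prior odds = 0.02/0.98 = 1/49.
Combined Bayes factor of the evidence already in hand = 0.8 × 3 × 2.25 = 5.4.
Odds after that evidence = (1/49) × 5.4 = 27/245.
Target odds = 0.75/0.25 = 3.
Need 4.5ⁿ ≥ 3 ÷ (27/245) = 245/9.
4.5² = 20.25 falls short of 245/9 but 4.5³ = 91.125 reaches it, so n = 3.

3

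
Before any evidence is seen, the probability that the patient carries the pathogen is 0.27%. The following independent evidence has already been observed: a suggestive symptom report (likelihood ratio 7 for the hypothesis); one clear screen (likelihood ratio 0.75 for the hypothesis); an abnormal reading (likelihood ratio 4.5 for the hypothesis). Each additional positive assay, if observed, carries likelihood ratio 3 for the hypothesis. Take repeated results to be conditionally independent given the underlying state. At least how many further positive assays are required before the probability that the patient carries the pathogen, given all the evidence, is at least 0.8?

4

Prior odds = 0.0027/0.9973 = 27/9973.
Combined Bayes factor of the evidence already in hand = 7 × 0.75 × 4.5 = 23.625.
Odds after that evidence = (27/9973) × 23.625 = 5103/79784.
Target odds = 0.8/0.2 = 4.
Need 3ⁿ ≥ 4 ÷ (5103/79784) = 319136/5103.
3³ = 27 falls short of 319136/5103 but 3⁴ = 81 reaches it, so n = 4.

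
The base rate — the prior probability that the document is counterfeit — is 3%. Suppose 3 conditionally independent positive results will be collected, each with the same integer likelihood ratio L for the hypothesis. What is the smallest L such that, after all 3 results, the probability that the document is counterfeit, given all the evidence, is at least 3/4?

Prior odds = 0.03/0.97 = 3/97.
Target odds = 0.75/0.25 = 3.
Need L³ ≥ 3 ÷ (3/97) = 97.
4³ = 64 < 97 ≤ 125 = 5³, so L = 5.

5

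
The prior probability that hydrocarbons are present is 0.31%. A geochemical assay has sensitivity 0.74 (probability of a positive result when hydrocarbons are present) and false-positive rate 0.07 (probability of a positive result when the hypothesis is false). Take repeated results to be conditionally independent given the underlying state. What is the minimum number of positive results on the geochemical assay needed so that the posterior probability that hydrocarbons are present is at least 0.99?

Prior odds: 0.0031 ÷ 0.9969 = 31/9969.
Likelihood ratio of a positive result = 0.74/0.07 = 74/7.
Target posterior odds = 0.99/0.01 = 99.
Require (74/7)ⁿ ≥ 99 ÷ (31/9969) = 986931/31.
(74/7)⁴ = 29986576/2401 falls short of 986931/31 but (74/7)⁵ ≈132029 reaches it, so n = 5.

5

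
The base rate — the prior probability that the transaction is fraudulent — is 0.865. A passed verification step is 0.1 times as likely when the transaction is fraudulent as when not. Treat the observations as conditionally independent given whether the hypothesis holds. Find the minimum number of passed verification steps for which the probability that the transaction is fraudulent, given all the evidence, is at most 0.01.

3

Prior odds: 0.865 ÷ 0.135 = 173/27.
Likelihood ratio per passed verification step = 0.1.
Target posterior odds = 0.01/0.99 = 1/99.
Need (173/27) × 0.1ⁿ ≤ 1/99, i.e. 0.1ⁿ ≤ 3/1903.
0.1² = 0.01 is still above 3/1903 but 0.1³ = 0.001 is at or below it, so n = 3.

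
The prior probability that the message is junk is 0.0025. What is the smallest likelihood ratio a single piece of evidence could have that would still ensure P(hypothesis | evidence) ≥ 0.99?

Prior odds = 0.0025/0.9975 = 1/399.
Target odds = 0.99/0.01 = 99.
Required Bayes factor = 99 ÷ (1/399) = 39501.

39501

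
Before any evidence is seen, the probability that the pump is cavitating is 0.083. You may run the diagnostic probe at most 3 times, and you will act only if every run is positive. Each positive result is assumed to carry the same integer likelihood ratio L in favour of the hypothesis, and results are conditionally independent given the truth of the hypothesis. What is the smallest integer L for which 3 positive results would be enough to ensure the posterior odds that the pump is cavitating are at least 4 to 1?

Prior odds = 0.083/0.917 = 83/917.
Target odds = 4.
Need L³ ≥ 4 ÷ (83/917) = 3668/83.
3³ = 27 < 3668/83 ≤ 64 = 4³, so L = 4.

4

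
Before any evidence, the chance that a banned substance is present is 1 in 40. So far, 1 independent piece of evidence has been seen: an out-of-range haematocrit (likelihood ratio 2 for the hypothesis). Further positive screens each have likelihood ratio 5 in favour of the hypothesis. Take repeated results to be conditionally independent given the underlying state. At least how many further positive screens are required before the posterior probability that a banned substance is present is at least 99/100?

Prior odds = 0.025/0.975 = 1/39.
Bayes factor of the evidence already in hand = 2.
Odds after that evidence = (1/39) × 2 = 2/39.
Target odds = 0.99/0.01 = 99.
Need 5ⁿ ≥ 99 ÷ (2/39) = 1930.5.
5⁴ = 625 falls short of 1930.5 but 5⁵ = 3125 reaches it, so n = 5.

5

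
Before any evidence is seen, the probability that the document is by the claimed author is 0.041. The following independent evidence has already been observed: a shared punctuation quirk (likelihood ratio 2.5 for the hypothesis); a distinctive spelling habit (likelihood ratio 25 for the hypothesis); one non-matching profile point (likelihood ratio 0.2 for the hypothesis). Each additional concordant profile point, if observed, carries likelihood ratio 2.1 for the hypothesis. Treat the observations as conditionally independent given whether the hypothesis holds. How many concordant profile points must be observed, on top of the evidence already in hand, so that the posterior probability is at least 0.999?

Prior odds = 0.041/0.959 = 41/959.
Combined Bayes factor of the evidence already in hand = 2.5 × 25 × 0.2 = 12.5.
Odds after that evidence = (41/959) × 12.5 = 1025/1918.
Target odds = 0.999/0.001 = 999.
Need 2.1ⁿ ≥ 999 ÷ (1025/1918) = 1916082/1025.
2.1¹⁰ ≈1667.99 falls short of 1916082/1025 but 2.1¹¹ ≈3502.78 reaches it, so n = 11.

11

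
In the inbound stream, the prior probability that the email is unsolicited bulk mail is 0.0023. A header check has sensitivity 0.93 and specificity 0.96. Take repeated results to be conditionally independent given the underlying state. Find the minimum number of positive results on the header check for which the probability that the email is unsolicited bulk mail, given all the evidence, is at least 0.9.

3

Prior odds = 0.0023/0.9977 = 23/9977.
False-positive rate = 1 − 0.96 = 0.04; likelihood ratio of a positive = 0.93/0.04 = 23.25.
Target posterior odds = 0.9/0.1 = 9.
Require 23.25ⁿ ≥ 9 ÷ (23/9977) = 89793/23.
23.25² = 540.5625 falls short of 89793/23 but 23.25³ = 804357/64 reaches it, so n = 3.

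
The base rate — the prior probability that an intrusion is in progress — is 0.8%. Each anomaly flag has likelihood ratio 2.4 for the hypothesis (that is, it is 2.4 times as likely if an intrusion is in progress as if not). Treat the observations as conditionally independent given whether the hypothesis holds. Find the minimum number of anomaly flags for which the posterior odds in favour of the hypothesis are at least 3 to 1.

7

Prior odds: 0.008 ÷ 0.992 = 1/124.
Likelihood ratio per anomaly flag = 2.4.
Target odds = 3.
Need (1/124) × 2.4ⁿ ≥ 3, i.e. 2.4ⁿ ≥ 372.
2.4⁶ = 2985984/15625 falls short of 372 but 2.4⁷ = 35831808/78125 reaches it, so n = 7.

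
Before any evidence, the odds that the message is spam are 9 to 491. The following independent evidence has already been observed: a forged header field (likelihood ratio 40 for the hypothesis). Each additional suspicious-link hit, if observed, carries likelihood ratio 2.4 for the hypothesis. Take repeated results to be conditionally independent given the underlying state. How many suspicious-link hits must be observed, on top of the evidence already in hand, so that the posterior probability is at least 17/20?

Prior odds = 9/491.
Bayes factor of the evidence already in hand = 40.
Odds after that evidence = (9/491) × 40 = 360/491.
Target odds = 0.85/0.15 = 17/3.
Need 2.4ⁿ ≥ 17/3 ÷ (360/491) = 8347/1080.
2.4² = 5.76 falls short of 8347/1080 but 2.4³ = 13.824 reaches it, so n = 3.

3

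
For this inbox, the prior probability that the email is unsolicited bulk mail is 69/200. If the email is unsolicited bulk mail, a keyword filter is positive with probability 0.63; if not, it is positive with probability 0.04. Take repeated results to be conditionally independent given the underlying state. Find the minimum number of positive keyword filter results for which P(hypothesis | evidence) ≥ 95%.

2

Prior odds: 0.345 ÷ 0.655 = 69/131.
Likelihood ratio of a positive = 0.63/0.04 = 15.75.
Target posterior odds = 0.95/0.05 = 19.
Require 15.75ⁿ ≥ 19 ÷ (69/131) = 2489/69.
15.75¹ = 15.75 falls short of 2489/69 but 15.75² = 248.0625 reaches it, so n = 2.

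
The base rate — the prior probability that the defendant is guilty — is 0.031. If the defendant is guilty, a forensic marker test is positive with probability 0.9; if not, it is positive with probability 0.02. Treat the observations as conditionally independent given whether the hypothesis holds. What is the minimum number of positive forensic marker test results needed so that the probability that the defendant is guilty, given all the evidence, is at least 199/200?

Prior odds: 0.031 ÷ 0.969 = 31/969.
Likelihood ratio of a positive = 0.9/0.02 = 45.
Target odds: 0.995 ÷ 0.005 = 199.
Need (31/969) × 45ⁿ ≥ 199, i.e. 45ⁿ ≥ 192831/31.
45² = 2025 falls short of 192831/31 but 45³ = 91125 reaches it, so n = 3.

3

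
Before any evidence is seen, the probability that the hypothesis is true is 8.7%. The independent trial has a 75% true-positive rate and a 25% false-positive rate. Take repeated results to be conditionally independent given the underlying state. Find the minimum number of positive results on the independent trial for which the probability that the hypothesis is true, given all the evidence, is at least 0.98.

Prior odds: 0.087 ÷ 0.913 = 87/913.
Likelihood ratio of a positive result = 0.75/0.25 = 3.
Target posterior odds = 0.98/0.02 = 49.
Require 3ⁿ ≥ 49 ÷ (87/913) = 44737/87.
3⁵ = 243 falls short of 44737/87 but 3⁶ = 729 reaches it, so n = 6.

6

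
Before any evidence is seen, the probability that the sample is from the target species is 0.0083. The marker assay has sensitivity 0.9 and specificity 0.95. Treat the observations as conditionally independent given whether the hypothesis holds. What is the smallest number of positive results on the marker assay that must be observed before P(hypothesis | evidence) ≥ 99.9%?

Prior odds: 0.0083 ÷ 0.9917 = 83/9917.
False-positive rate = 1 − 0.95 = 0.05; likelihood ratio of a positive = 0.9/0.05 = 18.
Target odds: 0.999 ÷ 0.001 = 999.
Require 18ⁿ ≥ 999 ÷ (83/9917) = 9907083/83.
18⁴ = 104976 falls short of 9907083/83 but 18⁵ = 1889568 reaches it, so n = 5.

5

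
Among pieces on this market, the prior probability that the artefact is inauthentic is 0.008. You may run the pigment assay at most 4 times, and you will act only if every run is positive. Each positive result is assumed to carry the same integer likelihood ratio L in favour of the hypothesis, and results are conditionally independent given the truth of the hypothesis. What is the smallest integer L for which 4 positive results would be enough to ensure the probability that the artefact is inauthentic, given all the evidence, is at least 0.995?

13

Prior odds = 0.008/0.992 = 1/124.
Target odds = 0.995/0.005 = 199.
Need L⁴ ≥ 199 ÷ (1/124) = 24676.
12⁴ = 20736 < 24676 ≤ 28561 = 13⁴, so L = 13.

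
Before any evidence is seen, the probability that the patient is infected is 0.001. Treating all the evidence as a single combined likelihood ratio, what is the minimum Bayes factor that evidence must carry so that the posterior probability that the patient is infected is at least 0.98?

48951

Prior odds = 0.001/0.999 = 1/999.
Target odds = 0.98/0.02 = 49.
Required Bayes factor = 49 ÷ (1/999) = 48951.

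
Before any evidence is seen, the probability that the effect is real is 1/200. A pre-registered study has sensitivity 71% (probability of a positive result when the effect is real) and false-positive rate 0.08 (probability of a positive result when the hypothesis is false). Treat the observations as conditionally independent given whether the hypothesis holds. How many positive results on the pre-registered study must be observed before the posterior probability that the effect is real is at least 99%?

Prior odds: 0.005 ÷ 0.995 = 1/199.
Likelihood ratio of a positive result = 0.71/0.08 = 8.875.
Target posterior odds = 0.99/0.01 = 99.
Need (1/199) × 8.875ⁿ ≥ 99, i.e. 8.875ⁿ ≥ 19701.
8.875⁴ = 25411681/4096 falls short of 19701 but 8.875⁵ ≈55060.7 reaches it, so n = 5.

5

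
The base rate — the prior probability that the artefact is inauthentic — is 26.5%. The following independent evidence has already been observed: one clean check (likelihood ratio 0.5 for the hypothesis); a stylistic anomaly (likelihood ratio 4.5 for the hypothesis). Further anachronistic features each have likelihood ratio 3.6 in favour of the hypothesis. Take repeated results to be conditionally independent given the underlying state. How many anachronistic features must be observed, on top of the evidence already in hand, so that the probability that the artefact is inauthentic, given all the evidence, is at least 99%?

4

Prior odds = 0.265/0.735 = 53/147.
Combined Bayes factor of the evidence already in hand = 0.5 × 4.5 = 2.25.
Odds after that evidence = (53/147) × 2.25 = 159/196.
Target odds = 0.99/0.01 = 99.
Need 3.6ⁿ ≥ 99 ÷ (159/196) = 6468/53.
3.6³ = 46.656 falls short of 6468/53 but 3.6⁴ = 167.9616 reaches it, so n = 4.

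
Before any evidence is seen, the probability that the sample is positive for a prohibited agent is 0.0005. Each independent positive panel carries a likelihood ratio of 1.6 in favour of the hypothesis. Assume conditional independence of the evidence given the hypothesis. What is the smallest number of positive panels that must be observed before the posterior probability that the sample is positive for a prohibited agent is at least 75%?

Prior odds: 0.0005 ÷ 0.9995 = 1/1999.
Likelihood ratio per positive panel = 1.6.
Target odds: 0.75 ÷ 0.25 = 3.
Need (1/1999) × 1.6ⁿ ≥ 3, i.e. 1.6ⁿ ≥ 5997.
1.6¹⁸ ≈4722.37 falls short of 5997 but 1.6¹⁹ ≈7555.79 reaches it, so n = 19.

19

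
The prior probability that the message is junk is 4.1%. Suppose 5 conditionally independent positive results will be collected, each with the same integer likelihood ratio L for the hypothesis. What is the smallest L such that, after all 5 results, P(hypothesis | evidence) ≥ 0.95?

Prior odds = 0.041/0.959 = 41/959.
Target odds = 0.95/0.05 = 19.
Need L⁵ ≥ 19 ÷ (41/959) = 18221/41.
3⁵ = 243 < 18221/41 ≤ 1024 = 4⁵, so L = 4.

4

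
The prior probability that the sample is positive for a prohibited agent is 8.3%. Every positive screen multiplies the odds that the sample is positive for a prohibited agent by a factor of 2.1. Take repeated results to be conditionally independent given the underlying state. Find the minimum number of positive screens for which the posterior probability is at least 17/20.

Prior odds: 0.083 ÷ 0.917 = 83/917.
Likelihood ratio per positive screen = 2.1.
Target posterior odds = 0.85/0.15 = 17/3.
Need (83/917) × 2.1ⁿ ≥ 17/3, i.e. 2.1ⁿ ≥ 15589/249.
2.1⁵ = 4084101/100000 falls short of 15589/249 but 2.1⁶ = 85766121/1000000 reaches it, so n = 6.

6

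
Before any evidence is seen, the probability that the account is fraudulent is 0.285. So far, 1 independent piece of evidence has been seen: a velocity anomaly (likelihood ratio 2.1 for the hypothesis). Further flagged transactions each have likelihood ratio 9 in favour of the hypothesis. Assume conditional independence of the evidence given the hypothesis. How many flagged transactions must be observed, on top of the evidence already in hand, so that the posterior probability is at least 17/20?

Prior odds = 0.285/0.715 = 57/143.
Bayes factor of the evidence already in hand = 2.1.
Odds after that evidence = (57/143) × 2.1 = 1197/1430.
Target odds = 0.85/0.15 = 17/3.
Need 9ⁿ ≥ 17/3 ÷ (1197/1430) = 24310/3591.
9¹ = 9, which meets the required 24310/3591; so n = 1.

1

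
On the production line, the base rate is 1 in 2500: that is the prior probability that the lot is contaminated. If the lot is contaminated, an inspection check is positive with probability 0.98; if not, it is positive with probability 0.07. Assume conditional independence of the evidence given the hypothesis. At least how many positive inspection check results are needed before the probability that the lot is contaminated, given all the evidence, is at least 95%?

Prior odds = 0.0004/0.9996 = 1/2499.
Likelihood ratio of a positive = 0.98/0.07 = 14.
Target odds: 0.95 ÷ 0.05 = 19.
Need (1/2499) × 14ⁿ ≥ 19, i.e. 14ⁿ ≥ 47481.
14⁴ = 38416 falls short of 47481 but 14⁵ = 537824 reaches it, so n = 5.

5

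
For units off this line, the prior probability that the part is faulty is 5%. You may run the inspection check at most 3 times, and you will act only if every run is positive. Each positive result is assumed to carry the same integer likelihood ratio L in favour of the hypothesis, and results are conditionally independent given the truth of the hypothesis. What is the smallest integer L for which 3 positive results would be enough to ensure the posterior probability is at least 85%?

5

Prior odds = 0.05/0.95 = 1/19.
Target odds = 0.85/0.15 = 17/3.
Need L³ ≥ 17/3 ÷ (1/19) = 323/3.
4³ = 64 < 323/3 ≤ 125 = 5³, so L = 5.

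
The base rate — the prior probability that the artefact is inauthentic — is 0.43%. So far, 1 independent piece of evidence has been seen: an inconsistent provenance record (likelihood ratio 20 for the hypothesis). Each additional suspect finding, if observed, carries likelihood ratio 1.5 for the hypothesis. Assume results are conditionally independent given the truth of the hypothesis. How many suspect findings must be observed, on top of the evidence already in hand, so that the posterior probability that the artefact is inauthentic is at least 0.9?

12

Prior odds = 0.0043/0.9957 = 43/9957.
Bayes factor of the evidence already in hand = 20.
Odds after that evidence = (43/9957) × 20 = 860/9957.
Target odds = 0.9/0.1 = 9.
Need 1.5ⁿ ≥ 9 ÷ (860/9957) = 89613/860.
1.5¹¹ = 177147/2048 falls short of 89613/860 but 1.5¹² = 531441/4096 reaches it, so n = 12.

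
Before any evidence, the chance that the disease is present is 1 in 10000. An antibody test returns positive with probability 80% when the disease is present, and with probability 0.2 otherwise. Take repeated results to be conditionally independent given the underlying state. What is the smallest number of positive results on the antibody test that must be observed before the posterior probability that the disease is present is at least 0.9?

9

Prior odds: 0.0001 ÷ 0.9999 = 1/9999.
Likelihood ratio of a positive result = 0.8/0.2 = 4.
Target posterior odds = 0.9/0.1 = 9.
Require 4ⁿ ≥ 9 ÷ (1/9999) = 89991.
4⁸ = 65536 falls short of 89991 but 4⁹ = 262144 reaches it, so n = 9.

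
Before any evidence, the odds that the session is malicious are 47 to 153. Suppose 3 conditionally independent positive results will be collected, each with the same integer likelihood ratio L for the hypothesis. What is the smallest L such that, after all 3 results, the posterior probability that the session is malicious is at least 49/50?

6

Prior odds = 47/153.
Target odds = 0.98/0.02 = 49.
Need L³ ≥ 49 ÷ (47/153) = 7497/47.
5³ = 125 < 7497/47 ≤ 216 = 6³, so L = 6.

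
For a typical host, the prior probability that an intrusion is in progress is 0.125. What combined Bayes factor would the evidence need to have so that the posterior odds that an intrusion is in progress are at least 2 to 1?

14

Prior odds = 0.125/0.875 = 1/7.
Target odds = 2.
Required Bayes factor = 2 ÷ (1/7) = 14.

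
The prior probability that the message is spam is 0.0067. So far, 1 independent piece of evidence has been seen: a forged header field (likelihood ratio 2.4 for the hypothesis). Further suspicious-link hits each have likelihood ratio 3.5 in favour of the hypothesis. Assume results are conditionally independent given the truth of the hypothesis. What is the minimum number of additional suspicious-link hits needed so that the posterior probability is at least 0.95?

6

Prior odds = 0.0067/0.9933 = 67/9933.
Bayes factor of the evidence already in hand = 2.4.
Odds after that evidence = (67/9933) × 2.4 = 268/16555.
Target odds = 0.95/0.05 = 19.
Need 3.5ⁿ ≥ 19 ÷ (268/16555) = 314545/268.
3.5⁵ = 525.21875 falls short of 314545/268 but 3.5⁶ = 1838.265625 reaches it, so n = 6.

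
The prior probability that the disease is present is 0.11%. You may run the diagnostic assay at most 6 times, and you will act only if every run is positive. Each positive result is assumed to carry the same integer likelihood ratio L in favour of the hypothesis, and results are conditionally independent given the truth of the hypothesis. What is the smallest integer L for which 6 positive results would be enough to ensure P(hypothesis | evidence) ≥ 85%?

Prior odds = 0.0011/0.9989 = 11/9989.
Target odds = 0.85/0.15 = 17/3.
Need L⁶ ≥ 17/3 ÷ (11/9989) = 169813/33.
4⁶ = 4096 < 169813/33 ≤ 15625 = 5⁶, so L = 5.

5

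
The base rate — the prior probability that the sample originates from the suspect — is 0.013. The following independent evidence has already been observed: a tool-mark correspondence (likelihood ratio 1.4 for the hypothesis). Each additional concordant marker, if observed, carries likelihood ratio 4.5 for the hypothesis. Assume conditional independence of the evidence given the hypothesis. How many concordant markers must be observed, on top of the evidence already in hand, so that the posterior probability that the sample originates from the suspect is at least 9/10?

Prior odds = 0.013/0.987 = 13/987.
Bayes factor of the evidence already in hand = 1.4.
Odds after that evidence = (13/987) × 1.4 = 13/705.
Target odds = 0.9/0.1 = 9.
Need 4.5ⁿ ≥ 9 ÷ (13/705) = 6345/13.
4.5⁴ = 410.0625 falls short of 6345/13 but 4.5⁵ = 1845.28125 reaches it, so n = 5.

5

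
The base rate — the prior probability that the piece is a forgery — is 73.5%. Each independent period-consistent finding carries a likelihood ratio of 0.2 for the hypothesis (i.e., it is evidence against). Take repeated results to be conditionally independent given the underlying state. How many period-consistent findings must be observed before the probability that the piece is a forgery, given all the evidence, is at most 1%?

Prior odds: 0.735 ÷ 0.265 = 147/53.
Likelihood ratio per period-consistent finding = 0.2.
Target posterior odds = 0.01/0.99 = 1/99.
Require 0.2ⁿ ≤ 1/99 ÷ (147/53) = 53/14553.
0.2³ = 0.008 is still above 53/14553 but 0.2⁴ = 0.0016 is at or below it, so n = 4.

4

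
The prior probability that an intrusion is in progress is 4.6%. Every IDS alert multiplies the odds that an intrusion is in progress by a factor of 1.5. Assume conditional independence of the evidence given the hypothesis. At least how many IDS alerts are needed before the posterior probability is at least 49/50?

Prior odds: 0.046 ÷ 0.954 = 23/477.
Likelihood ratio per IDS alert = 1.5.
Target posterior odds = 0.98/0.02 = 49.
Require 1.5ⁿ ≥ 49 ÷ (23/477) = 23373/23.
1.5¹⁷ = 129140163/131072 falls short of 23373/23 but 1.5¹⁸ = 387420489/262144 reaches it, so n = 18.

18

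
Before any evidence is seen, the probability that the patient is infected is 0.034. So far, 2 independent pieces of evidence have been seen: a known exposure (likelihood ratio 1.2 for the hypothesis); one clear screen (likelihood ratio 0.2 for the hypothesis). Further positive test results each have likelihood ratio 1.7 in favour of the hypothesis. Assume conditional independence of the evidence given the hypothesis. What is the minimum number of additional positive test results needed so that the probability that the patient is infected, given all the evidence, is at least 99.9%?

23

Prior odds = 0.034/0.966 = 17/483.
Combined Bayes factor of the evidence already in hand = 1.2 × 0.2 = 0.24.
Odds after that evidence = (17/483) × 0.24 = 34/4025.
Target odds = 0.999/0.001 = 999.
Need 1.7ⁿ ≥ 999 ÷ (34/4025) = 4020975/34.
1.7²² ≈117456 falls short of 4020975/34 but 1.7²³ ≈199676 reaches it, so n = 23.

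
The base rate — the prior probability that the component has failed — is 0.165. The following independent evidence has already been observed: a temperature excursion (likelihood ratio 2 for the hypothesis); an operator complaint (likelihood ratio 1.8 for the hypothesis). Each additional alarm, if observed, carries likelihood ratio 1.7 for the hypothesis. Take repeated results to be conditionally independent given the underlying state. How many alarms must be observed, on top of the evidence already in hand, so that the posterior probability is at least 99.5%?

Prior odds = 0.165/0.835 = 33/167.
Combined Bayes factor of the evidence already in hand = 2 × 1.8 = 3.6.
Odds after that evidence = (33/167) × 3.6 = 594/835.
Target odds = 0.995/0.005 = 199.
Need 1.7ⁿ ≥ 199 ÷ (594/835) = 166165/594.
1.7¹⁰ ≈201.599 falls short of 166165/594 but 1.7¹¹ ≈342.719 reaches it, so n = 11.

11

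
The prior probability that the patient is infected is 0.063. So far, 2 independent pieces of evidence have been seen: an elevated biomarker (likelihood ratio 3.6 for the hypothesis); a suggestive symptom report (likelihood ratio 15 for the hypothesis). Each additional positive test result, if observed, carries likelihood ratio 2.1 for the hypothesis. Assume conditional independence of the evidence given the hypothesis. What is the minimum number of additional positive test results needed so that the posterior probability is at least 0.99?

Prior odds = 0.063/0.937 = 63/937.
Combined Bayes factor of the evidence already in hand = 3.6 × 15 = 54.
Odds after that evidence = (63/937) × 54 = 3402/937.
Target odds = 0.99/0.01 = 99.
Need 2.1ⁿ ≥ 99 ÷ (3402/937) = 10307/378.
2.1⁴ = 19.4481 falls short of 10307/378 but 2.1⁵ = 4084101/100000 reaches it, so n = 5.

5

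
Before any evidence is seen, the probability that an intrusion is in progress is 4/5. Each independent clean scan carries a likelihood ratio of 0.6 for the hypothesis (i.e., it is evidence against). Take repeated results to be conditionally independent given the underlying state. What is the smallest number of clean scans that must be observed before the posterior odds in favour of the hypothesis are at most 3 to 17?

Prior odds: 0.8 ÷ 0.2 = 4.
Likelihood ratio per clean scan = 0.6.
Target odds = 3/17.
Need 4 × 0.6ⁿ ≤ 3/17, i.e. 0.6ⁿ ≤ 3/68.
0.6⁶ = 729/15625 is still above 3/68 but 0.6⁷ = 2187/78125 is at or below it, so n = 7.

7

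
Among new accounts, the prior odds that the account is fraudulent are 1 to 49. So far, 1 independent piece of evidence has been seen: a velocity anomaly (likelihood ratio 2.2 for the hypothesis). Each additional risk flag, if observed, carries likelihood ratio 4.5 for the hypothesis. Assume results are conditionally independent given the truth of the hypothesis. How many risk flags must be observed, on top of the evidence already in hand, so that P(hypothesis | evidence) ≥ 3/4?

Prior odds = 1/49.
Bayes factor of the evidence already in hand = 2.2.
Odds after that evidence = (1/49) × 2.2 = 11/245.
Target odds = 0.75/0.25 = 3.
Need 4.5ⁿ ≥ 3 ÷ (11/245) = 735/11.
4.5² = 20.25 falls short of 735/11 but 4.5³ = 91.125 reaches it, so n = 3.

3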